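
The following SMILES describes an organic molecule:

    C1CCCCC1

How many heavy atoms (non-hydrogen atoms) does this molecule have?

Every atom symbol written in the SMILES (organic subset) is one heavy atom; implicit H are not written.
Heavy atoms by element → C:6.
Total: 6.

6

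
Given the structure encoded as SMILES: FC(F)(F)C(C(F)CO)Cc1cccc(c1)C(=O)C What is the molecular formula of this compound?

Walk through each heavy atom and fill implicit hydrogens from standard valence (C 4, N 3, O 2, S 2, halogen 1); for lowercase aromatic atoms, an aromatic c carries 1 H when it has two neighbours and 0 H with three, and aromatic n carries 0 H:
  atom 1: F (halogen, monovalent) → 0 H
  atom 2: C, bond orders sum to 4 (valence 4) → 0 H
  atom 3: F (halogen, monovalent) → 0 H
  atom 4: F (halogen, monovalent) → 0 H
  atom 5: C, bond orders sum to 3 (valence 4) → 1 H
  atom 6: C, bond orders sum to 3 (valence 4) → 1 H
  atom 7: F (halogen, monovalent) → 0 H
  atom 8: C, bond orders sum to 2 (valence 4) → 2 H
  atom 9: O, bond orders sum to 1 (valence 2) → 1 H
  atom 10: C, bond orders sum to 2 (valence 4) → 2 H
  atom 11: aromatic c, 3 neighbours → 0 H
  atom 12: aromatic c, 2 neighbours → 1 H
  atom 13: aromatic c, 2 neighbours → 1 H
  atom 14: aromatic c, 2 neighbours → 1 H
  atom 15: aromatic c, 3 neighbours → 0 H
  atom 16: aromatic c, 2 neighbours → 1 H
  atom 17: C, bond orders sum to 4 (valence 4) → 0 H
  atom 18: O, bond orders sum to 2 (valence 2) → 0 H
  atom 19: C, bond orders sum to 1 (valence 4) → 3 H
Totals → C:13, H:14, F:4, O:2.
In Hill order: C13H14F4O2.

C13H14F4O2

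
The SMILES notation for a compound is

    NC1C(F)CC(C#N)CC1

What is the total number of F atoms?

1

Scan the SMILES for F atoms (remember two-letter symbols like Cl and Br are single atoms).
Fluorine count: 1.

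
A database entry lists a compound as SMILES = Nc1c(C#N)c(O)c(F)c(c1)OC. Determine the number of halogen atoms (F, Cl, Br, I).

1

Halogen atoms appear at heavy-atom position 9 (1×F).
Other groups present: 1 ether, 1 hydroxyl, 1 nitrile, 1 primary amine.
Halogen count: 1.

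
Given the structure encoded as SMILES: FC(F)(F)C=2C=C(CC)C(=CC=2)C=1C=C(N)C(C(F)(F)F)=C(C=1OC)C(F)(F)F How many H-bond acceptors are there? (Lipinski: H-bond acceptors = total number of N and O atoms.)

N atoms: 1; O atoms: 1.
Lipinski HBA = 1 + 1 = 2.

2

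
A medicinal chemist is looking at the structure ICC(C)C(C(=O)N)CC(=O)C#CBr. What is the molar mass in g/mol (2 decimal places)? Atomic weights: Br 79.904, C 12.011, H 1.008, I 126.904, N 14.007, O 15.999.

372.00 g/mol

First, the molecular formula is C9H11BrINO2 (counting implicit H from valence).
  Br: 1 × 79.904 = 79.904
  C: 9 × 12.011 = 108.099
  H: 11 × 1.008 = 11.088
  I: 1 × 126.904 = 126.904
  N: 1 × 14.007 = 14.007
  O: 2 × 15.999 = 31.998
Sum: 1×79.904 + 9×12.011 + 11×1.008 + 1×126.904 + 1×14.007 + 2×15.999 = 372.000 → 372.00 g/mol.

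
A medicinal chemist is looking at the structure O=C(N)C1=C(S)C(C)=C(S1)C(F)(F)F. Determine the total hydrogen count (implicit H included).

Walk through each heavy atom and fill implicit hydrogens from standard valence (C 4, N 3, O 2, S 2, halogen 1):
  atom 1: O, bond orders sum to 2 (valence 2) → 0 H
  atom 2: C, bond orders sum to 4 (valence 4) → 0 H
  atom 3: N, bond orders sum to 1 (valence 3) → 2 H
  atom 4: C, bond orders sum to 4 (valence 4) → 0 H
  atom 5: C, bond orders sum to 4 (valence 4) → 0 H
  atom 6: S, bond orders sum to 1 (valence 2) → 1 H
  atom 7: C, bond orders sum to 4 (valence 4) → 0 H
  atom 8: C, bond orders sum to 1 (valence 4) → 3 H
  atom 9: C, bond orders sum to 4 (valence 4) → 0 H
  atom 10: S, bond orders sum to 2 (valence 2) → 0 H
  atom 11: C, bond orders sum to 4 (valence 4) → 0 H
  atom 12: F (halogen, monovalent) → 0 H
  atom 13: F (halogen, monovalent) → 0 H
  atom 14: F (halogen, monovalent) → 0 H
Total hydrogens: 6.

6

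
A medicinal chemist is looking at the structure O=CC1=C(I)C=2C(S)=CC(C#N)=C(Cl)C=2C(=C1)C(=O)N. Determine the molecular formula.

Walk through each heavy atom and fill implicit hydrogens from standard valence (C 4, N 3, O 2, S 2, halogen 1):
  atom 1: O, bond orders sum to 2 (valence 2) → 0 H
  atom 2: C, bond orders sum to 3 (valence 4) → 1 H
  atom 3: C, bond orders sum to 4 (valence 4) → 0 H
  atom 4: C, bond orders sum to 4 (valence 4) → 0 H
  atom 5: I (halogen, monovalent) → 0 H
  atom 6: C, bond orders sum to 4 (valence 4) → 0 H
  atom 7: C, bond orders sum to 4 (valence 4) → 0 H
  atom 8: S, bond orders sum to 1 (valence 2) → 1 H
  atom 9: C, bond orders sum to 3 (valence 4) → 1 H
  atom 10: C, bond orders sum to 4 (valence 4) → 0 H
  atom 11: C, bond orders sum to 4 (valence 4) → 0 H
  atom 12: N, bond orders sum to 3 (valence 3) → 0 H
  atom 13: C, bond orders sum to 4 (valence 4) → 0 H
  atom 14: Cl (halogen, monovalent) → 0 H
  atom 15: C, bond orders sum to 4 (valence 4) → 0 H
  atom 16: C, bond orders sum to 4 (valence 4) → 0 H
  atom 17: C, bond orders sum to 3 (valence 4) → 1 H
  atom 18: C, bond orders sum to 4 (valence 4) → 0 H
  atom 19: O, bond orders sum to 2 (valence 2) → 0 H
  atom 20: N, bond orders sum to 1 (valence 3) → 2 H
Totals → C:13, H:6, Cl:1, I:1, N:2, O:2, S:1.

C13H6ClIN2O2S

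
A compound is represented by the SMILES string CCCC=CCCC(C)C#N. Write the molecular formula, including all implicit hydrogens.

C10H17N

Walk through each heavy atom and fill implicit hydrogens from standard valence (C 4, N 3, O 2, S 2, halogen 1):
  atom 1: C, bond orders sum to 1 (valence 4) → 3 H
  atom 2: C, bond orders sum to 2 (valence 4) → 2 H
  atom 3: C, bond orders sum to 2 (valence 4) → 2 H
  atom 4: C, bond orders sum to 3 (valence 4) → 1 H
  atom 5: C, bond orders sum to 3 (valence 4) → 1 H
  atom 6: C, bond orders sum to 2 (valence 4) → 2 H
  atom 7: C, bond orders sum to 2 (valence 4) → 2 H
  atom 8: C, bond orders sum to 3 (valence 4) → 1 H
  atom 9: C, bond orders sum to 1 (valence 4) → 3 H
  atom 10: C, bond orders sum to 4 (valence 4) → 0 H
  atom 11: N, bond orders sum to 3 (valence 3) → 0 H
Totals → C:10, H:17, N:1.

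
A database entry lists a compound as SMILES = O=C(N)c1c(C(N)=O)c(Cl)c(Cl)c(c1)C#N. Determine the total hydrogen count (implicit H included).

5

Walk through each heavy atom and fill implicit hydrogens from standard valence (C 4, N 3, O 2, S 2, halogen 1); for lowercase aromatic atoms, an aromatic c carries 1 H when it has two neighbours and 0 H with three, and aromatic n carries 0 H:
  atom 1: O, bond orders sum to 2 (valence 2) → 0 H
  atom 2: C, bond orders sum to 4 (valence 4) → 0 H
  atom 3: N, bond orders sum to 1 (valence 3) → 2 H
  atom 4: aromatic c, 3 neighbours → 0 H
  atom 5: aromatic c, 3 neighbours → 0 H
  atom 6: C, bond orders sum to 4 (valence 4) → 0 H
  atom 7: N, bond orders sum to 1 (valence 3) → 2 H
  atom 8: O, bond orders sum to 2 (valence 2) → 0 H
  atom 9: aromatic c, 3 neighbours → 0 H
  atom 10: Cl (halogen, monovalent) → 0 H
  atom 11: aromatic c, 3 neighbours → 0 H
  atom 12: Cl (halogen, monovalent) → 0 H
  atom 13: aromatic c, 3 neighbours → 0 H
  atom 14: aromatic c, 2 neighbours → 1 H
  atom 15: C, bond orders sum to 4 (valence 4) → 0 H
  atom 16: N, bond orders sum to 3 (valence 3) → 0 H
Total hydrogens: 5.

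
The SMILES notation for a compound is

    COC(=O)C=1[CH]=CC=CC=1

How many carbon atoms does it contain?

Count every carbon token in the SMILES (each C, including those in ring-closure positions and inside branches).
Carbon count: 8.

8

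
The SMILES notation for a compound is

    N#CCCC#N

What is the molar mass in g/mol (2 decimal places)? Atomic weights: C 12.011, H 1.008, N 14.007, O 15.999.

First, the molecular formula is C4H4N2 (counting implicit H from valence).
  C: 4 × 12.011 = 48.044
  H: 4 × 1.008 = 4.032
  N: 2 × 14.007 = 28.014
Sum: 4×12.011 + 4×1.008 + 2×14.007 = 80.090 → 80.09 g/mol.

80.09 g/mol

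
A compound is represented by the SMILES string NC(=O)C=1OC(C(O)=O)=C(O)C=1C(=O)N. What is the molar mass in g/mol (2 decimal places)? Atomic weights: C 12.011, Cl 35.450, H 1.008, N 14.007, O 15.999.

214.13 g/mol

First, the molecular formula is C7H6N2O6 (counting implicit H from valence).
  C: 7 × 12.011 = 84.077
  H: 6 × 1.008 = 6.048
  N: 2 × 14.007 = 28.014
  O: 6 × 15.999 = 95.994
Sum: 7×12.011 + 6×1.008 + 2×14.007 + 6×15.999 = 214.133 → 214.13 g/mol.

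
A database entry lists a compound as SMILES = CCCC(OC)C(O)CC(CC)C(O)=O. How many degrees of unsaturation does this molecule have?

Degree of unsaturation = (number of rings) + (number of π bonds).
Ring closures in the SMILES: 0.
π bonds: 1 double bond (each 1 DoU) → 1 DoU from unsaturation.
Total DoU = 0 + 1 = 1.

1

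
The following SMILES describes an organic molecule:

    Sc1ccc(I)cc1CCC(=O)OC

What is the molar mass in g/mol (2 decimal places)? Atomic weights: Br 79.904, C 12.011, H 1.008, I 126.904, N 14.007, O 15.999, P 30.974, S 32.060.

First, the molecular formula is C10H11IO2S (counting implicit H from valence).
  C: 10 × 12.011 = 120.110
  H: 11 × 1.008 = 11.088
  I: 1 × 126.904 = 126.904
  O: 2 × 15.999 = 31.998
  S: 1 × 32.060 = 32.060
Sum: 10×12.011 + 11×1.008 + 1×126.904 + 2×15.999 + 1×32.060 = 322.160 → 322.16 g/mol.

322.16 g/mol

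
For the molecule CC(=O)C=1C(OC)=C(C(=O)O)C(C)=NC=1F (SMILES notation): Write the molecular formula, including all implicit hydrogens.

Walk through each heavy atom and fill implicit hydrogens from standard valence (C 4, N 3, O 2, S 2, halogen 1):
  atom 1: C, bond orders sum to 1 (valence 4) → 3 H
  atom 2: C, bond orders sum to 4 (valence 4) → 0 H
  atom 3: O, bond orders sum to 2 (valence 2) → 0 H
  atom 4: C, bond orders sum to 4 (valence 4) → 0 H
  atom 5: C, bond orders sum to 4 (valence 4) → 0 H
  atom 6: O, bond orders sum to 2 (valence 2) → 0 H
  atom 7: C, bond orders sum to 1 (valence 4) → 3 H
  atom 8: C, bond orders sum to 4 (valence 4) → 0 H
  atom 9: C, bond orders sum to 4 (valence 4) → 0 H
  atom 10: O, bond orders sum to 2 (valence 2) → 0 H
  atom 11: O, bond orders sum to 1 (valence 2) → 1 H
  atom 12: C, bond orders sum to 4 (valence 4) → 0 H
  atom 13: C, bond orders sum to 1 (valence 4) → 3 H
  atom 14: N, bond orders sum to 3 (valence 3) → 0 H
  atom 15: C, bond orders sum to 4 (valence 4) → 0 H
  atom 16: F (halogen, monovalent) → 0 H
Totals → C:10, H:10, F:1, N:1, O:4.

C10H10FNO4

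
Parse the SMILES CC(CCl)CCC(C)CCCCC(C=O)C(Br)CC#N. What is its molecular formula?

Walk through each heavy atom and fill implicit hydrogens from standard valence (C 4, N 3, O 2, S 2, halogen 1):
  atom 1: C, bond orders sum to 1 (valence 4) → 3 H
  atom 2: C, bond orders sum to 3 (valence 4) → 1 H
  atom 3: C, bond orders sum to 2 (valence 4) → 2 H
  atom 4: Cl (halogen, monovalent) → 0 H
  atom 5: C, bond orders sum to 2 (valence 4) → 2 H
  atom 6: C, bond orders sum to 2 (valence 4) → 2 H
  atom 7: C, bond orders sum to 3 (valence 4) → 1 H
  atom 8: C, bond orders sum to 1 (valence 4) → 3 H
  atom 9: C, bond orders sum to 2 (valence 4) → 2 H
  atom 10: C, bond orders sum to 2 (valence 4) → 2 H
  atom 11: C, bond orders sum to 2 (valence 4) → 2 H
  atom 12: C, bond orders sum to 2 (valence 4) → 2 H
  atom 13: C, bond orders sum to 3 (valence 4) → 1 H
  atom 14: C, bond orders sum to 3 (valence 4) → 1 H
  atom 15: O, bond orders sum to 2 (valence 2) → 0 H
  atom 16: C, bond orders sum to 3 (valence 4) → 1 H
  atom 17: Br (halogen, monovalent) → 0 H
  atom 18: C, bond orders sum to 2 (valence 4) → 2 H
  atom 19: C, bond orders sum to 4 (valence 4) → 0 H
  atom 20: N, bond orders sum to 3 (valence 3) → 0 H
Totals → C:16, H:27, Br:1, Cl:1, N:1, O:1.
In Hill order: C16H27BrClNO.

C16H27BrClNO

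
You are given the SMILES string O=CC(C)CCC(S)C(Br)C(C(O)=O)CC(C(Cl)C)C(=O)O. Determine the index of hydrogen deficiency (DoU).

3

Molecular formula: C14H22BrClO5S.
DoU = (2C + 2 + N − H − X) / 2, where X is the halogen count and O/S are ignored.
    = (2·14 + 2 + 0 − 22 − 2) / 2 = 6 / 2 = 3.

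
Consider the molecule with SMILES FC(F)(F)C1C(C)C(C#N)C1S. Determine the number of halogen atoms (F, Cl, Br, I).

3

Halogen atoms appear at heavy-atom positions 1, 3, 4 (3×F).
Other groups present: 1 nitrile, 1 thiol.
Halogen count: 3.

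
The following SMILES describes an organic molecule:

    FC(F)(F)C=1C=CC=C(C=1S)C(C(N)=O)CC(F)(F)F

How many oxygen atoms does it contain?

Scan the SMILES for O atoms (remember two-letter symbols like Cl and Br are single atoms).
Oxygen count: 1.

1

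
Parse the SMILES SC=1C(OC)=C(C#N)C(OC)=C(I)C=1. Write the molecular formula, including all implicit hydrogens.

C9H8INO2S

Walk through each heavy atom and fill implicit hydrogens from standard valence (C 4, N 3, O 2, S 2, halogen 1):
  atom 1: S, bond orders sum to 1 (valence 2) → 1 H
  atom 2: C, bond orders sum to 4 (valence 4) → 0 H
  atom 3: C, bond orders sum to 4 (valence 4) → 0 H
  atom 4: O, bond orders sum to 2 (valence 2) → 0 H
  atom 5: C, bond orders sum to 1 (valence 4) → 3 H
  atom 6: C, bond orders sum to 4 (valence 4) → 0 H
  atom 7: C, bond orders sum to 4 (valence 4) → 0 H
  atom 8: N, bond orders sum to 3 (valence 3) → 0 H
  atom 9: C, bond orders sum to 4 (valence 4) → 0 H
  atom 10: O, bond orders sum to 2 (valence 2) → 0 H
  atom 11: C, bond orders sum to 1 (valence 4) → 3 H
  atom 12: C, bond orders sum to 4 (valence 4) → 0 H
  atom 13: I (halogen, monovalent) → 0 H
  atom 14: C, bond orders sum to 3 (valence 4) → 1 H
Totals → C:9, H:8, I:1, N:1, O:2, S:1.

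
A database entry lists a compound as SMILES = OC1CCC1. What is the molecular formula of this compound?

C4H8O

Walk through each heavy atom and fill implicit hydrogens from standard valence (C 4, N 3, O 2, S 2, halogen 1):
  atom 1: O, bond orders sum to 1 (valence 2) → 1 H
  atom 2: C, bond orders sum to 3 (valence 4) → 1 H
  atom 3: C, bond orders sum to 2 (valence 4) → 2 H
  atom 4: C, bond orders sum to 2 (valence 4) → 2 H
  atom 5: C, bond orders sum to 2 (valence 4) → 2 H
Totals → C:4, H:8, O:1.
In Hill order: C4H8O.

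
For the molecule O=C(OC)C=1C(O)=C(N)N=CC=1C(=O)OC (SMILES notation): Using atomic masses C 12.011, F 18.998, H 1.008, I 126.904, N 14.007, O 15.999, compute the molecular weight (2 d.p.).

226.19 g/mol

First, the molecular formula is C9H10N2O5 (counting implicit H from valence).
  C: 9 × 12.011 = 108.099
  H: 10 × 1.008 = 10.080
  N: 2 × 14.007 = 28.014
  O: 5 × 15.999 = 79.995
Sum: 9×12.011 + 10×1.008 + 2×14.007 + 5×15.999 = 226.188 → 226.19 g/mol.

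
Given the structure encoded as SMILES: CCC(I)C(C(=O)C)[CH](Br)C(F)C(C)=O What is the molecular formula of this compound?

C10H15BrFIO2

Walk through each heavy atom and fill implicit hydrogens from standard valence (C 4, N 3, O 2, S 2, halogen 1):
  atom 1: C, bond orders sum to 1 (valence 4) → 3 H
  atom 2: C, bond orders sum to 2 (valence 4) → 2 H
  atom 3: C, bond orders sum to 3 (valence 4) → 1 H
  atom 4: I (halogen, monovalent) → 0 H
  atom 5: C, bond orders sum to 3 (valence 4) → 1 H
  atom 6: C, bond orders sum to 4 (valence 4) → 0 H
  atom 7: O, bond orders sum to 2 (valence 2) → 0 H
  atom 8: C, bond orders sum to 1 (valence 4) → 3 H
  atom 9: C with explicit H count 1
  atom 10: Br (halogen, monovalent) → 0 H
  atom 11: C, bond orders sum to 3 (valence 4) → 1 H
  atom 12: F (halogen, monovalent) → 0 H
  atom 13: C, bond orders sum to 4 (valence 4) → 0 H
  atom 14: C, bond orders sum to 1 (valence 4) → 3 H
  atom 15: O, bond orders sum to 2 (valence 2) → 0 H
Totals → C:10, H:15, Br:1, F:1, I:1, O:2.
In Hill order: C10H15BrFIO2.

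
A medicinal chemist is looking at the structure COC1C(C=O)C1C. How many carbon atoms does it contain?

Count every carbon token in the SMILES (each C, including those in ring-closure positions and inside branches).
Carbon count: 6.

6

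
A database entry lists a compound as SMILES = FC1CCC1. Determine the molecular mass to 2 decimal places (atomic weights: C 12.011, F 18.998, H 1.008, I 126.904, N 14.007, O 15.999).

74.10 g/mol

First, the molecular formula is C4H7F (counting implicit H from valence).
  C: 4 × 12.011 = 48.044
  F: 1 × 18.998 = 18.998
  H: 7 × 1.008 = 7.056
Sum: 4×12.011 + 1×18.998 + 7×1.008 = 74.098 → 74.10 g/mol.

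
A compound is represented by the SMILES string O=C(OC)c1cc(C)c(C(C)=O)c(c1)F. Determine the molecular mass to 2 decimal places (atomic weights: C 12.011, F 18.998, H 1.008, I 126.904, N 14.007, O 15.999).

210.20 g/mol

First, the molecular formula is C11H11FO3 (counting implicit H from valence).
  C: 11 × 12.011 = 132.121
  F: 1 × 18.998 = 18.998
  H: 11 × 1.008 = 11.088
  O: 3 × 15.999 = 47.997
Sum: 11×12.011 + 1×18.998 + 11×1.008 + 3×15.999 = 210.204 → 210.20 g/mol.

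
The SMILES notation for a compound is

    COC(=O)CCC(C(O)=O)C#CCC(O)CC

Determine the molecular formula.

Walk through each heavy atom and fill implicit hydrogens from standard valence (C 4, N 3, O 2, S 2, halogen 1):
  atom 1: C, bond orders sum to 1 (valence 4) → 3 H
  atom 2: O, bond orders sum to 2 (valence 2) → 0 H
  atom 3: C, bond orders sum to 4 (valence 4) → 0 H
  atom 4: O, bond orders sum to 2 (valence 2) → 0 H
  atom 5: C, bond orders sum to 2 (valence 4) → 2 H
  atom 6: C, bond orders sum to 2 (valence 4) → 2 H
  atom 7: C, bond orders sum to 3 (valence 4) → 1 H
  atom 8: C, bond orders sum to 4 (valence 4) → 0 H
  atom 9: O, bond orders sum to 1 (valence 2) → 1 H
  atom 10: O, bond orders sum to 2 (valence 2) → 0 H
  atom 11: C, bond orders sum to 4 (valence 4) → 0 H
  atom 12: C, bond orders sum to 4 (valence 4) → 0 H
  atom 13: C, bond orders sum to 2 (valence 4) → 2 H
  atom 14: C, bond orders sum to 3 (valence 4) → 1 H
  atom 15: O, bond orders sum to 1 (valence 2) → 1 H
  atom 16: C, bond orders sum to 2 (valence 4) → 2 H
  atom 17: C, bond orders sum to 1 (valence 4) → 3 H
Totals → C:12, H:18, O:5.
In Hill order: C12H18O5.

C12H18O5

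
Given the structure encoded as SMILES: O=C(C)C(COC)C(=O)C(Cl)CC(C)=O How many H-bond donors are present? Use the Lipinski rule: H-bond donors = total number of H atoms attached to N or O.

Donors: find every N or O and count the H atoms it carries.
  atom 1 (O): bond orders sum to 2 → 0 H
  atom 6 (O): bond orders sum to 2 → 0 H
  atom 9 (O): bond orders sum to 2 → 0 H
  atom 15 (O): bond orders sum to 2 → 0 H
Lipinski HBD = 0.

0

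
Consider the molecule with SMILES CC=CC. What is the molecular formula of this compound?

Walk through each heavy atom and fill implicit hydrogens from standard valence (C 4, N 3, O 2, S 2, halogen 1):
  atom 1: C, bond orders sum to 1 (valence 4) → 3 H
  atom 2: C, bond orders sum to 3 (valence 4) → 1 H
  atom 3: C, bond orders sum to 3 (valence 4) → 1 H
  atom 4: C, bond orders sum to 1 (valence 4) → 3 H
Totals → C:4, H:8.
In Hill order: C4H8.

C4H8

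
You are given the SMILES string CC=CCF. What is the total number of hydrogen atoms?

7

Walk through each heavy atom and fill implicit hydrogens from standard valence (C 4, N 3, O 2, S 2, halogen 1):
  atom 1: C, bond orders sum to 1 (valence 4) → 3 H
  atom 2: C, bond orders sum to 3 (valence 4) → 1 H
  atom 3: C, bond orders sum to 3 (valence 4) → 1 H
  atom 4: C, bond orders sum to 2 (valence 4) → 2 H
  atom 5: F (halogen, monovalent) → 0 H
Total hydrogens: 7.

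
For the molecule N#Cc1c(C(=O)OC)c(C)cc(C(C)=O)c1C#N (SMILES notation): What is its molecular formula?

Walk through each heavy atom and fill implicit hydrogens from standard valence (C 4, N 3, O 2, S 2, halogen 1); for lowercase aromatic atoms, an aromatic c carries 1 H when it has two neighbours and 0 H with three, and aromatic n carries 0 H:
  atom 1: N, bond orders sum to 3 (valence 3) → 0 H
  atom 2: C, bond orders sum to 4 (valence 4) → 0 H
  atom 3: aromatic c, 3 neighbours → 0 H
  atom 4: aromatic c, 3 neighbours → 0 H
  atom 5: C, bond orders sum to 4 (valence 4) → 0 H
  atom 6: O, bond orders sum to 2 (valence 2) → 0 H
  atom 7: O, bond orders sum to 2 (valence 2) → 0 H
  atom 8: C, bond orders sum to 1 (valence 4) → 3 H
  atom 9: aromatic c, 3 neighbours → 0 H
  atom 10: C, bond orders sum to 1 (valence 4) → 3 H
  atom 11: aromatic c, 2 neighbours → 1 H
  atom 12: aromatic c, 3 neighbours → 0 H
  atom 13: C, bond orders sum to 4 (valence 4) → 0 H
  atom 14: C, bond orders sum to 1 (valence 4) → 3 H
  atom 15: O, bond orders sum to 2 (valence 2) → 0 H
  atom 16: aromatic c, 3 neighbours → 0 H
  atom 17: C, bond orders sum to 4 (valence 4) → 0 H
  atom 18: N, bond orders sum to 3 (valence 3) → 0 H
Totals → C:13, H:10, N:2, O:3.

C13H10N2O3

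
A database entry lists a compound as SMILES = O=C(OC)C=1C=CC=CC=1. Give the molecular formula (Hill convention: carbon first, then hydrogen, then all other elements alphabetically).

Walk through each heavy atom and fill implicit hydrogens from standard valence (C 4, N 3, O 2, S 2, halogen 1):
  atom 1: O, bond orders sum to 2 (valence 2) → 0 H
  atom 2: C, bond orders sum to 4 (valence 4) → 0 H
  atom 3: O, bond orders sum to 2 (valence 2) → 0 H
  atom 4: C, bond orders sum to 1 (valence 4) → 3 H
  atom 5: C, bond orders sum to 4 (valence 4) → 0 H
  atom 6: C, bond orders sum to 3 (valence 4) → 1 H
  atom 7: C, bond orders sum to 3 (valence 4) → 1 H
  atom 8: C, bond orders sum to 3 (valence 4) → 1 H
  atom 9: C, bond orders sum to 3 (valence 4) → 1 H
  atom 10: C, bond orders sum to 3 (valence 4) → 1 H
Totals → C:8, H:8, O:2.

C8H8O2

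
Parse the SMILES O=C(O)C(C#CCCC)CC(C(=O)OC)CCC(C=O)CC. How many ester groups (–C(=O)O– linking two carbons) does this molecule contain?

The ester motif appears at heavy-atom position 12 in the SMILES.
Other groups present: 1 aldehyde, 1 alkyne, 1 carboxylic acid.
Ester count: 1.

1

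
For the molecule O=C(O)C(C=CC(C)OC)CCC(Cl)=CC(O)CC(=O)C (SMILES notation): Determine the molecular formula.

Walk through each heavy atom and fill implicit hydrogens from standard valence (C 4, N 3, O 2, S 2, halogen 1):
  atom 1: O, bond orders sum to 2 (valence 2) → 0 H
  atom 2: C, bond orders sum to 4 (valence 4) → 0 H
  atom 3: O, bond orders sum to 1 (valence 2) → 1 H
  atom 4: C, bond orders sum to 3 (valence 4) → 1 H
  atom 5: C, bond orders sum to 3 (valence 4) → 1 H
  atom 6: C, bond orders sum to 3 (valence 4) → 1 H
  atom 7: C, bond orders sum to 3 (valence 4) → 1 H
  atom 8: C, bond orders sum to 1 (valence 4) → 3 H
  atom 9: O, bond orders sum to 2 (valence 2) → 0 H
  atom 10: C, bond orders sum to 1 (valence 4) → 3 H
  atom 11: C, bond orders sum to 2 (valence 4) → 2 H
  atom 12: C, bond orders sum to 2 (valence 4) → 2 H
  atom 13: C, bond orders sum to 4 (valence 4) → 0 H
  atom 14: Cl (halogen, monovalent) → 0 H
  atom 15: C, bond orders sum to 3 (valence 4) → 1 H
  atom 16: C, bond orders sum to 3 (valence 4) → 1 H
  atom 17: O, bond orders sum to 1 (valence 2) → 1 H
  atom 18: C, bond orders sum to 2 (valence 4) → 2 H
  atom 19: C, bond orders sum to 4 (valence 4) → 0 H
  atom 20: O, bond orders sum to 2 (valence 2) → 0 H
  atom 21: C, bond orders sum to 1 (valence 4) → 3 H
Totals → C:15, H:23, Cl:1, O:5.

C15H23ClO5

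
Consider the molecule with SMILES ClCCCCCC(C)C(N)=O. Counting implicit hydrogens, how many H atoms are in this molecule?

16

Walk through each heavy atom and fill implicit hydrogens from standard valence (C 4, N 3, O 2, S 2, halogen 1):
  atom 1: Cl (halogen, monovalent) → 0 H
  atom 2: C, bond orders sum to 2 (valence 4) → 2 H
  atom 3: C, bond orders sum to 2 (valence 4) → 2 H
  atom 4: C, bond orders sum to 2 (valence 4) → 2 H
  atom 5: C, bond orders sum to 2 (valence 4) → 2 H
  atom 6: C, bond orders sum to 2 (valence 4) → 2 H
  atom 7: C, bond orders sum to 3 (valence 4) → 1 H
  atom 8: C, bond orders sum to 1 (valence 4) → 3 H
  atom 9: C, bond orders sum to 4 (valence 4) → 0 H
  atom 10: N, bond orders sum to 1 (valence 3) → 2 H
  atom 11: O, bond orders sum to 2 (valence 2) → 0 H
Total hydrogens: 16.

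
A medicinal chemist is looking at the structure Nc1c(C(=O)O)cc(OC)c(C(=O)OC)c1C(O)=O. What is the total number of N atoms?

Scan the SMILES for N atoms (remember two-letter symbols like Cl and Br are single atoms).
Nitrogen count: 1.

1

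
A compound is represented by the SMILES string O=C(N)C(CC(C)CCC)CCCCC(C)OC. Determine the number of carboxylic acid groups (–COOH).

Scan the SMILES for the carboxylic acid motif — none present.
Groups that are present: 1 amide, 1 ether.

0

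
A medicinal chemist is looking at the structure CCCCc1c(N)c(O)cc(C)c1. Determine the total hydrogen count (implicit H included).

17

Walk through each heavy atom and fill implicit hydrogens from standard valence (C 4, N 3, O 2, S 2, halogen 1); for lowercase aromatic atoms, an aromatic c carries 1 H when it has two neighbours and 0 H with three, and aromatic n carries 0 H:
  atom 1: C, bond orders sum to 1 (valence 4) → 3 H
  atom 2: C, bond orders sum to 2 (valence 4) → 2 H
  atom 3: C, bond orders sum to 2 (valence 4) → 2 H
  atom 4: C, bond orders sum to 2 (valence 4) → 2 H
  atom 5: aromatic c, 3 neighbours → 0 H
  atom 6: aromatic c, 3 neighbours → 0 H
  atom 7: N, bond orders sum to 1 (valence 3) → 2 H
  atom 8: aromatic c, 3 neighbours → 0 H
  atom 9: O, bond orders sum to 1 (valence 2) → 1 H
  atom 10: aromatic c, 2 neighbours → 1 H
  atom 11: aromatic c, 3 neighbours → 0 H
  atom 12: C, bond orders sum to 1 (valence 4) → 3 H
  atom 13: aromatic c, 2 neighbours → 1 H
Total hydrogens: 17.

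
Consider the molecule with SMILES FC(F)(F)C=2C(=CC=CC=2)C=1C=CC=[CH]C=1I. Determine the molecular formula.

Walk through each heavy atom and fill implicit hydrogens from standard valence (C 4, N 3, O 2, S 2, halogen 1):
  atom 1: F (halogen, monovalent) → 0 H
  atom 2: C, bond orders sum to 4 (valence 4) → 0 H
  atom 3: F (halogen, monovalent) → 0 H
  atom 4: F (halogen, monovalent) → 0 H
  atom 5: C, bond orders sum to 4 (valence 4) → 0 H
  atom 6: C, bond orders sum to 4 (valence 4) → 0 H
  atom 7: C, bond orders sum to 3 (valence 4) → 1 H
  atom 8: C, bond orders sum to 3 (valence 4) → 1 H
  atom 9: C, bond orders sum to 3 (valence 4) → 1 H
  atom 10: C, bond orders sum to 3 (valence 4) → 1 H
  atom 11: C, bond orders sum to 4 (valence 4) → 0 H
  atom 12: C, bond orders sum to 3 (valence 4) → 1 H
  atom 13: C, bond orders sum to 3 (valence 4) → 1 H
  atom 14: C, bond orders sum to 3 (valence 4) → 1 H
  atom 15: C with explicit H count 1
  atom 16: C, bond orders sum to 4 (valence 4) → 0 H
  atom 17: I (halogen, monovalent) → 0 H
Totals → C:13, H:8, F:3, I:1.
In Hill order: C13H8F3I.

C13H8F3I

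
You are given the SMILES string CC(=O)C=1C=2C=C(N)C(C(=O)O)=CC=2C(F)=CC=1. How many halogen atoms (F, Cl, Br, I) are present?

Halogen atoms appear at heavy-atom position 16 (1×F).
Other groups present: 1 carboxylic acid, 1 ketone, 1 primary amine.
Halogen count: 1.

1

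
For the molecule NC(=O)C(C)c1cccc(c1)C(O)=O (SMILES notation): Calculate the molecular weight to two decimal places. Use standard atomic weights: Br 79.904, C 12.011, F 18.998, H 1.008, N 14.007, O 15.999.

First, the molecular formula is C10H11NO3 (counting implicit H from valence).
  C: 10 × 12.011 = 120.110
  H: 11 × 1.008 = 11.088
  N: 1 × 14.007 = 14.007
  O: 3 × 15.999 = 47.997
Sum: 10×12.011 + 11×1.008 + 1×14.007 + 3×15.999 = 193.202 → 193.20 g/mol.

193.20 g/mol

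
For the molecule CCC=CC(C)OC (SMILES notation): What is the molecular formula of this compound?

Walk through each heavy atom and fill implicit hydrogens from standard valence (C 4, N 3, O 2, S 2, halogen 1):
  atom 1: C, bond orders sum to 1 (valence 4) → 3 H
  atom 2: C, bond orders sum to 2 (valence 4) → 2 H
  atom 3: C, bond orders sum to 3 (valence 4) → 1 H
  atom 4: C, bond orders sum to 3 (valence 4) → 1 H
  atom 5: C, bond orders sum to 3 (valence 4) → 1 H
  atom 6: C, bond orders sum to 1 (valence 4) → 3 H
  atom 7: O, bond orders sum to 2 (valence 2) → 0 H
  atom 8: C, bond orders sum to 1 (valence 4) → 3 H
Totals → C:7, H:14, O:1.
In Hill order: C7H14O.

C7H14O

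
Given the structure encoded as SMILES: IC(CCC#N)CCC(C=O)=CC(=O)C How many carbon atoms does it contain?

Count every carbon token in the SMILES (each C, including those in ring-closure positions and inside branches).
Carbon count: 11.

11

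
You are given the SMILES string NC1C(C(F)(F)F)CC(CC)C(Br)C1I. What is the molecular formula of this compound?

Walk through each heavy atom and fill implicit hydrogens from standard valence (C 4, N 3, O 2, S 2, halogen 1):
  atom 1: N, bond orders sum to 1 (valence 3) → 2 H
  atom 2: C, bond orders sum to 3 (valence 4) → 1 H
  atom 3: C, bond orders sum to 3 (valence 4) → 1 H
  atom 4: C, bond orders sum to 4 (valence 4) → 0 H
  atom 5: F (halogen, monovalent) → 0 H
  atom 6: F (halogen, monovalent) → 0 H
  atom 7: F (halogen, monovalent) → 0 H
  atom 8: C, bond orders sum to 2 (valence 4) → 2 H
  atom 9: C, bond orders sum to 3 (valence 4) → 1 H
  atom 10: C, bond orders sum to 2 (valence 4) → 2 H
  atom 11: C, bond orders sum to 1 (valence 4) → 3 H
  atom 12: C, bond orders sum to 3 (valence 4) → 1 H
  atom 13: Br (halogen, monovalent) → 0 H
  atom 14: C, bond orders sum to 3 (valence 4) → 1 H
  atom 15: I (halogen, monovalent) → 0 H
Totals → C:9, H:14, Br:1, F:3, I:1, N:1.

C9H14BrF3IN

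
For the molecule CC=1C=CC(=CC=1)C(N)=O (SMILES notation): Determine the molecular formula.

C8H9NO

Walk through each heavy atom and fill implicit hydrogens from standard valence (C 4, N 3, O 2, S 2, halogen 1):
  atom 1: C, bond orders sum to 1 (valence 4) → 3 H
  atom 2: C, bond orders sum to 4 (valence 4) → 0 H
  atom 3: C, bond orders sum to 3 (valence 4) → 1 H
  atom 4: C, bond orders sum to 3 (valence 4) → 1 H
  atom 5: C, bond orders sum to 4 (valence 4) → 0 H
  atom 6: C, bond orders sum to 3 (valence 4) → 1 H
  atom 7: C, bond orders sum to 3 (valence 4) → 1 H
  atom 8: C, bond orders sum to 4 (valence 4) → 0 H
  atom 9: N, bond orders sum to 1 (valence 3) → 2 H
  atom 10: O, bond orders sum to 2 (valence 2) → 0 H
Totals → C:8, H:9, N:1, O:1.
In Hill order: C8H9NO.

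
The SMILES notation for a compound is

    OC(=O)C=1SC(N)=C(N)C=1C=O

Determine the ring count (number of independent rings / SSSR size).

In SMILES, each pair of matching ring-closure digits denotes one ring-closing bond; the number of such bonds equals the number of independent rings.
Ring-closure bonds here: 1.

1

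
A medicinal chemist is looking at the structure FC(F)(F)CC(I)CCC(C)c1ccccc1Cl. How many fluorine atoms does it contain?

Scan the SMILES for F atoms (remember two-letter symbols like Cl and Br are single atoms).
Fluorine count: 3.

3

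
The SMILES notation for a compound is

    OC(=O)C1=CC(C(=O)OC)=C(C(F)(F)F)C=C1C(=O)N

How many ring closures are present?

1

In SMILES, each pair of matching ring-closure digits denotes one ring-closing bond; the number of such bonds equals the number of independent rings.
Ring-closure bonds here: 1.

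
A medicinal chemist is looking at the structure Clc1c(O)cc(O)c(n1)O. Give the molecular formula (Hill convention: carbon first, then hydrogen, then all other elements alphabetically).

Walk through each heavy atom and fill implicit hydrogens from standard valence (C 4, N 3, O 2, S 2, halogen 1); for lowercase aromatic atoms, an aromatic c carries 1 H when it has two neighbours and 0 H with three, and aromatic n carries 0 H:
  atom 1: Cl (halogen, monovalent) → 0 H
  atom 2: aromatic c, 3 neighbours → 0 H
  atom 3: aromatic c, 3 neighbours → 0 H
  atom 4: O, bond orders sum to 1 (valence 2) → 1 H
  atom 5: aromatic c, 2 neighbours → 1 H
  atom 6: aromatic c, 3 neighbours → 0 H
  atom 7: O, bond orders sum to 1 (valence 2) → 1 H
  atom 8: aromatic c, 3 neighbours → 0 H
  atom 9: aromatic n, 2 neighbours → 0 H
  atom 10: O, bond orders sum to 1 (valence 2) → 1 H
Totals → C:5, H:4, Cl:1, N:1, O:3.

C5H4ClNO3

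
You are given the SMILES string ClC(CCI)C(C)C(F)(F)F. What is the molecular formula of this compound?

C6H9ClF3I

Walk through each heavy atom and fill implicit hydrogens from standard valence (C 4, N 3, O 2, S 2, halogen 1):
  atom 1: Cl (halogen, monovalent) → 0 H
  atom 2: C, bond orders sum to 3 (valence 4) → 1 H
  atom 3: C, bond orders sum to 2 (valence 4) → 2 H
  atom 4: C, bond orders sum to 2 (valence 4) → 2 H
  atom 5: I (halogen, monovalent) → 0 H
  atom 6: C, bond orders sum to 3 (valence 4) → 1 H
  atom 7: C, bond orders sum to 1 (valence 4) → 3 H
  atom 8: C, bond orders sum to 4 (valence 4) → 0 H
  atom 9: F (halogen, monovalent) → 0 H
  atom 10: F (halogen, monovalent) → 0 H
  atom 11: F (halogen, monovalent) → 0 H
Totals → C:6, H:9, Cl:1, F:3, I:1.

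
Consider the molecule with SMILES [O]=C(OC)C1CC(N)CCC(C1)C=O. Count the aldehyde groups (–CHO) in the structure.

1

The aldehyde motif appears at heavy-atom position 13 in the SMILES.
Other groups present: 1 ester, 1 primary amine.
Aldehyde count: 1.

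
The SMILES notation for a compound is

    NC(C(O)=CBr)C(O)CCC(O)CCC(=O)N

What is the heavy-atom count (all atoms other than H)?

17

Every atom symbol written in the SMILES (organic subset) is one heavy atom; implicit H are not written.
Heavy atoms by element → Br:1, C:10, N:2, O:4.
Total: 17.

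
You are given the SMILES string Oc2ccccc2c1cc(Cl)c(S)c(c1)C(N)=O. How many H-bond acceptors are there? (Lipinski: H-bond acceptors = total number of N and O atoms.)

3

N atoms: 1; O atoms: 2.
Lipinski HBA = 1 + 2 = 3.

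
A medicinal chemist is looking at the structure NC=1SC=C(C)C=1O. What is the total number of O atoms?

1

Scan the SMILES for O atoms (remember two-letter symbols like Cl and Br are single atoms).
Oxygen count: 1.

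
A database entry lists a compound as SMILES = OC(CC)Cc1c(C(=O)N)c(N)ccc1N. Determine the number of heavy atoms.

16

Every atom symbol written in the SMILES (organic subset) is one heavy atom; implicit H are not written.
Heavy atoms by element → C:11, N:3, O:2.
Total: 16.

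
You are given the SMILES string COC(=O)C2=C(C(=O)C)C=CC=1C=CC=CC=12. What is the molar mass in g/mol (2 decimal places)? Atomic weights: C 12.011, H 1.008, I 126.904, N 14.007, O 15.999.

First, the molecular formula is C14H12O3 (counting implicit H from valence).
  C: 14 × 12.011 = 168.154
  H: 12 × 1.008 = 12.096
  O: 3 × 15.999 = 47.997
Sum: 14×12.011 + 12×1.008 + 3×15.999 = 228.247 → 228.25 g/mol.

228.25 g/mol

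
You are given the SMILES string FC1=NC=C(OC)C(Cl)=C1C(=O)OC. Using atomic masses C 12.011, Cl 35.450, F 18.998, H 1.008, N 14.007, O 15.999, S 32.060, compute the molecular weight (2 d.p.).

219.60 g/mol

First, the molecular formula is C8H7ClFNO3 (counting implicit H from valence).
  C: 8 × 12.011 = 96.088
  Cl: 1 × 35.450 = 35.450
  F: 1 × 18.998 = 18.998
  H: 7 × 1.008 = 7.056
  N: 1 × 14.007 = 14.007
  O: 3 × 15.999 = 47.997
Sum: 8×12.011 + 1×35.450 + 1×18.998 + 7×1.008 + 1×14.007 + 3×15.999 = 219.596 → 219.60 g/mol.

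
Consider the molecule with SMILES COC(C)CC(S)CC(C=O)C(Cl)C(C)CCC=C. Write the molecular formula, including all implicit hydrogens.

C15H27ClO2S

Walk through each heavy atom and fill implicit hydrogens from standard valence (C 4, N 3, O 2, S 2, halogen 1):
  atom 1: C, bond orders sum to 1 (valence 4) → 3 H
  atom 2: O, bond orders sum to 2 (valence 2) → 0 H
  atom 3: C, bond orders sum to 3 (valence 4) → 1 H
  atom 4: C, bond orders sum to 1 (valence 4) → 3 H
  atom 5: C, bond orders sum to 2 (valence 4) → 2 H
  atom 6: C, bond orders sum to 3 (valence 4) → 1 H
  atom 7: S, bond orders sum to 1 (valence 2) → 1 H
  atom 8: C, bond orders sum to 2 (valence 4) → 2 H
  atom 9: C, bond orders sum to 3 (valence 4) → 1 H
  atom 10: C, bond orders sum to 3 (valence 4) → 1 H
  atom 11: O, bond orders sum to 2 (valence 2) → 0 H
  atom 12: C, bond orders sum to 3 (valence 4) → 1 H
  atom 13: Cl (halogen, monovalent) → 0 H
  atom 14: C, bond orders sum to 3 (valence 4) → 1 H
  atom 15: C, bond orders sum to 1 (valence 4) → 3 H
  atom 16: C, bond orders sum to 2 (valence 4) → 2 H
  atom 17: C, bond orders sum to 2 (valence 4) → 2 H
  atom 18: C, bond orders sum to 3 (valence 4) → 1 H
  atom 19: C, bond orders sum to 2 (valence 4) → 2 H
Totals → C:15, H:27, Cl:1, O:2, S:1.
In Hill order: C15H27ClO2S.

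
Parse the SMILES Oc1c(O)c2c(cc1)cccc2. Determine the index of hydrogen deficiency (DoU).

7

Molecular formula: C10H8O2.
DoU = (2C + 2 + N − H − X) / 2, where X is the halogen count and O/S are ignored.
    = (2·10 + 2 + 0 − 8 − 0) / 2 = 14 / 2 = 7.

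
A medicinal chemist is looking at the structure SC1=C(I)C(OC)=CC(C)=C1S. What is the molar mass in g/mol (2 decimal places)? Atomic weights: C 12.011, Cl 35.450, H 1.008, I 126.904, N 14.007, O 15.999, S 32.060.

First, the molecular formula is C8H9IOS2 (counting implicit H from valence).
  C: 8 × 12.011 = 96.088
  H: 9 × 1.008 = 9.072
  I: 1 × 126.904 = 126.904
  O: 1 × 15.999 = 15.999
  S: 2 × 32.060 = 64.120
Sum: 8×12.011 + 9×1.008 + 1×126.904 + 1×15.999 + 2×32.060 = 312.183 → 312.18 g/mol.

312.18 g/mol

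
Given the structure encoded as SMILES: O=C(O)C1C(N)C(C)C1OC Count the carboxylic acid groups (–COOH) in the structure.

The carboxylic acid motif appears at heavy-atom position 2 in the SMILES.
Other groups present: 1 ether, 1 primary amine.
Carboxylic acid count: 1.

1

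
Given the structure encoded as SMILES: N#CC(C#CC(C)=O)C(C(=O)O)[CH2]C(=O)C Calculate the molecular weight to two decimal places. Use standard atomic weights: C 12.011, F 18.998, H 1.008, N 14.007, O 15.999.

221.21 g/mol

First, the molecular formula is C11H11NO4 (counting implicit H from valence).
  C: 11 × 12.011 = 132.121
  H: 11 × 1.008 = 11.088
  N: 1 × 14.007 = 14.007
  O: 4 × 15.999 = 63.996
Sum: 11×12.011 + 11×1.008 + 1×14.007 + 4×15.999 = 221.212 → 221.21 g/mol.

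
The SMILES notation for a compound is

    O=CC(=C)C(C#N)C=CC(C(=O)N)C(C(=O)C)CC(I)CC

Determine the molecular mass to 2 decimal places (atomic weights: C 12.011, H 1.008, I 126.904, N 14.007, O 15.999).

First, the molecular formula is C16H21IN2O3 (counting implicit H from valence).
  C: 16 × 12.011 = 192.176
  H: 21 × 1.008 = 21.168
  I: 1 × 126.904 = 126.904
  N: 2 × 14.007 = 28.014
  O: 3 × 15.999 = 47.997
Sum: 16×12.011 + 21×1.008 + 1×126.904 + 2×14.007 + 3×15.999 = 416.259 → 416.26 g/mol.

416.26 g/mol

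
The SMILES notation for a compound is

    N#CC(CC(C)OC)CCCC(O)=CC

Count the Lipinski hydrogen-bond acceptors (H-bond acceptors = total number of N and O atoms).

N atoms: 1; O atoms: 2.
Lipinski HBA = 1 + 2 = 3.

3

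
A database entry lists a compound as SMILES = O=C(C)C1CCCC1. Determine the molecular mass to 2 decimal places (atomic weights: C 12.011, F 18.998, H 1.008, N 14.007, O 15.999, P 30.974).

112.17 g/mol

First, the molecular formula is C7H12O (counting implicit H from valence).
  C: 7 × 12.011 = 84.077
  H: 12 × 1.008 = 12.096
  O: 1 × 15.999 = 15.999
Sum: 7×12.011 + 12×1.008 + 1×15.999 = 112.172 → 112.17 g/mol.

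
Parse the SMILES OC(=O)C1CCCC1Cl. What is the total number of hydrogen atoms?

Walk through each heavy atom and fill implicit hydrogens from standard valence (C 4, N 3, O 2, S 2, halogen 1):
  atom 1: O, bond orders sum to 1 (valence 2) → 1 H
  atom 2: C, bond orders sum to 4 (valence 4) → 0 H
  atom 3: O, bond orders sum to 2 (valence 2) → 0 H
  atom 4: C, bond orders sum to 3 (valence 4) → 1 H
  atom 5: C, bond orders sum to 2 (valence 4) → 2 H
  atom 6: C, bond orders sum to 2 (valence 4) → 2 H
  atom 7: C, bond orders sum to 2 (valence 4) → 2 H
  atom 8: C, bond orders sum to 3 (valence 4) → 1 H
  atom 9: Cl (halogen, monovalent) → 0 H
Total hydrogens: 9.

9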